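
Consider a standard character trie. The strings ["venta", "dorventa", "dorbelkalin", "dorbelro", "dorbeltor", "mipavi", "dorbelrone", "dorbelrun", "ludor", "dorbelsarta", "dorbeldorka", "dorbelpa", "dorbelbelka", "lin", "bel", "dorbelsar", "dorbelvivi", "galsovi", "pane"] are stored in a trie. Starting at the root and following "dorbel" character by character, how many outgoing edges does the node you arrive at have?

Follow the path "dorbel" to its node, then look at its outgoing edges.
Distinct next characters after "dorbel": b, d, k, p, r, s, t, v.
That node has 8 child edges.

8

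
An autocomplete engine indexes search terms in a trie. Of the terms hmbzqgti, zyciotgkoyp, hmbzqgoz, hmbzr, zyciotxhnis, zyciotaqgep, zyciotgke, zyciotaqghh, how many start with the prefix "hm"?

Traverse to the node for "hm", then collect every word in that subtree.
Matches: "hmbzqgoz", "hmbzqgti", "hmbzr"
Count: 3

3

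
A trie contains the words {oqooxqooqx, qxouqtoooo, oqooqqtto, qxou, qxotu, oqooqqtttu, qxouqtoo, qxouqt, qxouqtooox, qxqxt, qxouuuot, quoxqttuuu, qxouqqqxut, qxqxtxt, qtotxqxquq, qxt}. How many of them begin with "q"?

Filter for entries beginning with "q":
Words under "q": qtotxqxquq, quoxqttuuu, qxotu, qxou, qxouqqqxut, qxouqt, qxouqtoo, qxouqtoooo, qxouqtooox, qxouuuot, qxqxt, qxqxtxt, qxt
Count: 13

13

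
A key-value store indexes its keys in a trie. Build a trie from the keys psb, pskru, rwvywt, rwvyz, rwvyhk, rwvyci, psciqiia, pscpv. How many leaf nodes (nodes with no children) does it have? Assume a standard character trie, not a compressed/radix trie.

8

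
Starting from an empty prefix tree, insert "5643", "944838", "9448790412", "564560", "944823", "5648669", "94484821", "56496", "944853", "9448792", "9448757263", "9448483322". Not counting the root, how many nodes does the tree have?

43

Insert word by word; a character creates a node only if that edge doesn't already exist:
  "5643" → 4 new (5, 6, 4, 3)
  "944838" → 6 new (9, 4, 4, 8, 3, 8)
  "9448790412" → prefix "9448" already present; 6 new (7, 9, 0, 4, 1, 2)
  "564560" → prefix "564" already present; 3 new (5, 6, 0)
  "944823" → prefix "9448" already present; 2 new (2, 3)
  "5648669" → prefix "564" already present; 4 new (8, 6, 6, 9)
  "94484821" → prefix "9448" already present; 4 new (4, 8, 2, 1)
  "56496" → prefix "564" already present; 2 new (9, 6)
  "944853" → prefix "9448" already present; 2 new (5, 3)
  "9448792" → prefix "944879" already present; 1 new (2)
  "9448757263" → prefix "94487" already present; 5 new (5, 7, 2, 6, 3)
  "9448483322" → prefix "944848" already present; 4 new (3, 3, 2, 2)
Total nodes = 4 + 6 + 6 + 3 + 2 + 4 + 4 + 2 + 2 + 1 + 5 + 4 = 43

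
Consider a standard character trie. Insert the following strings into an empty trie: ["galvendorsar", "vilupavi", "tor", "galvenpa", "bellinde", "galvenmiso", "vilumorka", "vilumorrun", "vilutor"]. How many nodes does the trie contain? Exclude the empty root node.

For each word, the new-node count is its length minus the longest prefix already in the trie:
  "galvendorsar" → 12 new (g, a, l, v, e, n, d, o, r, s, a, r)
  "vilupavi" → 8 new (v, i, l, u, p, a, v, i)
  "tor" → 3 new (t, o, r)
  "galvenpa" → prefix "galven" already present; 2 new (p, a)
  "bellinde" → 8 new (b, e, l, l, i, n, d, e)
  "galvenmiso" → prefix "galven" already present; 4 new (m, i, s, o)
  "vilumorka" → prefix "vilu" already present; 5 new (m, o, r, k, a)
  "vilumorrun" → prefix "vilumor" already present; 3 new (r, u, n)
  "vilutor" → prefix "vilu" already present; 3 new (t, o, r)
Total nodes = 12 + 8 + 3 + 2 + 8 + 4 + 5 + 3 + 3 = 48

48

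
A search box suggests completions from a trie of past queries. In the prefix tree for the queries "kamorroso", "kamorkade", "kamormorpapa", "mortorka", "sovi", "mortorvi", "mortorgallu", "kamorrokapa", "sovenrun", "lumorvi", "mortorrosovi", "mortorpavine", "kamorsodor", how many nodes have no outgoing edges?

A leaf is a node with no children — equivalently, the end of a word that is not a proper prefix of any other stored word.
Those words: "kamorkade", "kamormorpapa", "kamorrokapa", "kamorroso", "kamorsodor", "lumorvi", "mortorgallu", "mortorka", "mortorpavine", "mortorrosovi", "mortorvi", "sovenrun", "sovi"
Leaf count: 13

13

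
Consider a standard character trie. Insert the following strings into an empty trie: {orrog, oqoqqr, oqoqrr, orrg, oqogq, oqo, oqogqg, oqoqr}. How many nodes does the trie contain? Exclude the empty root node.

16

Insert word by word; a character creates a node only if that edge doesn't already exist:
  "orrog" → 5 new (o, r, r, o, g)
  "oqoqqr" → prefix "o" already present; 5 new (q, o, q, q, r)
  "oqoqrr" → prefix "oqoq" already present; 2 new (r, r)
  "orrg" → prefix "orr" already present; 1 new (g)
  "oqogq" → prefix "oqo" already present; 2 new (g, q)
  "oqo" → prefix "oqo" already present; 0 new (none)
  "oqogqg" → prefix "oqogq" already present; 1 new (g)
  "oqoqr" → prefix "oqoqr" already present; 0 new (none)
Total nodes = 5 + 5 + 2 + 1 + 2 + 0 + 1 + 0 = 16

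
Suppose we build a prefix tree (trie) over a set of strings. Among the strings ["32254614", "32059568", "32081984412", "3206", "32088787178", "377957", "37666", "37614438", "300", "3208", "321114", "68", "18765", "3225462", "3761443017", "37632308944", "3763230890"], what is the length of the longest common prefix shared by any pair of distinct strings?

9

Look for the deepest trie node that still has at least two words in its subtree.
"3763230890" and "37632308944" agree on "376323089" (9 characters) before diverging; nothing deeper is shared.
Longest shared-prefix length: 9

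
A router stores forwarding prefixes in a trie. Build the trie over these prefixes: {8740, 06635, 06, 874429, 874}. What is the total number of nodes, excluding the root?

12

Insert word by word; a character creates a node only if that edge doesn't already exist:
  "8740" → 4 new (8, 7, 4, 0)
  "06635" → 5 new (0, 6, 6, 3, 5)
  "06" → prefix "06" already present; 0 new (none)
  "874429" → prefix "874" already present; 3 new (4, 2, 9)
  "874" → prefix "874" already present; 0 new (none)
Total nodes = 4 + 5 + 0 + 3 + 0 = 12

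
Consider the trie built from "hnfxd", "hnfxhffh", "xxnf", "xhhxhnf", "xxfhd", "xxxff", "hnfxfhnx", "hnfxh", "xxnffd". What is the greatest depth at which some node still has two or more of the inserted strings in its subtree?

5

The deepest shared node is where two words last agree before diverging.
"hnfxh" and "hnfxhffh" agree on "hnfxh" (5 characters) before diverging; nothing deeper is shared.
Longest shared-prefix length: 5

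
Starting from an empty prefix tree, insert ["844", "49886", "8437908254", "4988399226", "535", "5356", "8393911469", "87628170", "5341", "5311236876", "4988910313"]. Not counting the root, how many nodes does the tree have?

58

Count nodes per top-level branch (shared prefixes stored once):
  '4'-branch (4988399226, 49886, 4988910313): 17 nodes
  '5'-branch (5311236876, 5341, 535, 5356): 14 nodes
  '8'-branch (8393911469, 8437908254, 844, 87628170): 27 nodes
Sum: 58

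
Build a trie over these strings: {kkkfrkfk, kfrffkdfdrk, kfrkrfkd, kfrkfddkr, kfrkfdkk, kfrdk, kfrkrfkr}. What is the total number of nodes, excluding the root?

33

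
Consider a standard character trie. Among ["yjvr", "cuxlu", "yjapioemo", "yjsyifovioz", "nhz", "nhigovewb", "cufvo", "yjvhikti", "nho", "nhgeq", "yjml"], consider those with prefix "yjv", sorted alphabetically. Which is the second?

yjvr

DFS of the "yjv" subtree visits, in order: "yjvhikti", "yjvr"
Position 2: yjvr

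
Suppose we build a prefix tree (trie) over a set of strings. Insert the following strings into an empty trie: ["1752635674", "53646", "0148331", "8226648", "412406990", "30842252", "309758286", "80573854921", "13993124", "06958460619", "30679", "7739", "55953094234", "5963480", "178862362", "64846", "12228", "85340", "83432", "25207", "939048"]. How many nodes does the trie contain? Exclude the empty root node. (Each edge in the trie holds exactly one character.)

138

For each word, the new-node count is its length minus the longest prefix already in the trie:
  "1752635674" → 10 new (1, 7, 5, 2, 6, 3, 5, 6, 7, 4)
  "53646" → 5 new (5, 3, 6, 4, 6)
  "0148331" → 7 new (0, 1, 4, 8, 3, 3, 1)
  "8226648" → 7 new (8, 2, 2, 6, 6, 4, 8)
  "412406990" → 9 new (4, 1, 2, 4, 0, 6, 9, 9, 0)
  "30842252" → 8 new (3, 0, 8, 4, 2, 2, 5, 2)
  "309758286" → prefix "30" already present; 7 new (9, 7, 5, 8, 2, 8, 6)
  "80573854921" → prefix "8" already present; 10 new (0, 5, 7, 3, 8, 5, 4, 9, 2, 1)
  "13993124" → prefix "1" already present; 7 new (3, 9, 9, 3, 1, 2, 4)
  "06958460619" → prefix "0" already present; 10 new (6, 9, 5, 8, 4, 6, 0, 6, 1, 9)
  "30679" → prefix "30" already present; 3 new (6, 7, 9)
  "7739" → 4 new (7, 7, 3, 9)
  "55953094234" → prefix "5" already present; 10 new (5, 9, 5, 3, 0, 9, 4, 2, 3, 4)
  "5963480" → prefix "5" already present; 6 new (9, 6, 3, 4, 8, 0)
  "178862362" → prefix "17" already present; 7 new (8, 8, 6, 2, 3, 6, 2)
  "64846" → 5 new (6, 4, 8, 4, 6)
  "12228" → prefix "1" already present; 4 new (2, 2, 2, 8)
  "85340" → prefix "8" already present; 4 new (5, 3, 4, 0)
  "83432" → prefix "8" already present; 4 new (3, 4, 3, 2)
  "25207" → 5 new (2, 5, 2, 0, 7)
  "939048" → 6 new (9, 3, 9, 0, 4, 8)
Total nodes = 10 + 5 + 7 + 7 + 9 + 8 + 7 + 10 + 7 + 10 + 3 + 4 + 10 + 6 + 7 + 5 + 4 + 4 + 4 + 5 + 6 = 138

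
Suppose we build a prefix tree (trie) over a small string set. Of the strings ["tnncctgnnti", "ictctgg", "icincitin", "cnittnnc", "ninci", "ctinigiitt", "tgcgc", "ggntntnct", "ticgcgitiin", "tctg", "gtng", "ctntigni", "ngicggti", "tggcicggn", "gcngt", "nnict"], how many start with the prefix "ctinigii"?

1

Walk to "ctinigii"; the words in its subtree are exactly those with that prefix.
Matches: "ctinigiitt"
Count: 1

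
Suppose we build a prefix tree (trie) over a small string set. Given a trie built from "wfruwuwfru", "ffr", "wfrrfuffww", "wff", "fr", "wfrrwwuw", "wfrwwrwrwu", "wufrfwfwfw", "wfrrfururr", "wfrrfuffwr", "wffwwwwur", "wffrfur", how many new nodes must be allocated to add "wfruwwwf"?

3

Walking "wfruwwwf" from the root, the first 5 characters ("wfruw") follow existing edges; "w" is the first miss.
Each of the 3 remaining characters creates one node.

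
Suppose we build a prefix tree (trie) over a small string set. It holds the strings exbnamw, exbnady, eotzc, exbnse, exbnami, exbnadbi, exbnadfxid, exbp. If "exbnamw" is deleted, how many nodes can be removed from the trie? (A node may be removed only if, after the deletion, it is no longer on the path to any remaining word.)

Walk "exbnamw" from the leaf back toward the root, removing each node that no remaining word uses.
The suffix "w" (1 node) is used only by "exbnamw"; the node for "exbnam" still has the child "i", so pruning stops there.
Nodes removed: 1

1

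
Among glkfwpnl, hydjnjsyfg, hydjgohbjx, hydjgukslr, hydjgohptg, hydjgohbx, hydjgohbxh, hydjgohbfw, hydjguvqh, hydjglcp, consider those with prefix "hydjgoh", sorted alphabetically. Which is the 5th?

Words with prefix "hydjgoh", in lexicographic order: "hydjgohbfw", "hydjgohbjx", "hydjgohbx", "hydjgohbxh", "hydjgohptg"
The 5th is hydjgohptg.

hydjgohptg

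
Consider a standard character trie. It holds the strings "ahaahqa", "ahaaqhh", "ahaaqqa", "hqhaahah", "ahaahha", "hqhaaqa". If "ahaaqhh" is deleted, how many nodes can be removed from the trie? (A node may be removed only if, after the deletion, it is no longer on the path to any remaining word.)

2

Walk "ahaaqhh" from the leaf back toward the root, removing each node that no remaining word uses.
The suffix "hh" (2 nodes) is used only by "ahaaqhh"; the node for "ahaaq" still has the child "q", so pruning stops there.
Nodes removed: 2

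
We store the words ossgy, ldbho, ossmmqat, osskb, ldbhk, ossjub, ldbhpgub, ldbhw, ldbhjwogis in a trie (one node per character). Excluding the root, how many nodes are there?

32

Count nodes per top-level branch (shared prefixes stored once):
  'l'-branch (ldbhjwogis, ldbhk, ldbho, ldbhpgub, ldbhw): 17 nodes
  'o'-branch (ossgy, ossjub, osskb, ossmmqat): 15 nodes
Sum: 32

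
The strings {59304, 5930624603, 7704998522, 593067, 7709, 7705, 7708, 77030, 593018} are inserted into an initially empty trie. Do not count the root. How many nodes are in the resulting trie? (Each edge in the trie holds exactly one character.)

Count nodes per top-level branch (shared prefixes stored once):
  '5'-branch (593018, 59304, 5930624603, 593067): 14 nodes
  '7'-branch (77030, 7704998522, 7705, 7708, 7709): 15 nodes
Sum: 29

29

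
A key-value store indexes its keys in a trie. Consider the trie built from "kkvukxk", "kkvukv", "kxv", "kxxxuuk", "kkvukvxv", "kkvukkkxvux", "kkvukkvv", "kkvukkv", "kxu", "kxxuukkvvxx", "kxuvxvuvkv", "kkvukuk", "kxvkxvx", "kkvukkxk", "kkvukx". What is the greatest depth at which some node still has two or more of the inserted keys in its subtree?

7

The deepest shared node is where two words last agree before diverging.
e.g. "kkvukkv" and "kkvukkvv" share the prefix "kkvukkv" of length 7; no pair shares a longer one.
Longest shared-prefix length: 7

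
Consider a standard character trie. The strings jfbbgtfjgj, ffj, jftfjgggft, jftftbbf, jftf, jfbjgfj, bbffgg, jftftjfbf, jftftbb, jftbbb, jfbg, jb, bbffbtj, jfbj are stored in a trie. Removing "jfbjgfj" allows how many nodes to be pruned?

After clearing the end-marker at "jfbjgfj", prune upward until reaching a node still needed by another word.
The suffix "gfj" (3 nodes) is used only by "jfbjgfj"; "jfbj" is itself a stored word, so pruning stops there.
Nodes removed: 3

3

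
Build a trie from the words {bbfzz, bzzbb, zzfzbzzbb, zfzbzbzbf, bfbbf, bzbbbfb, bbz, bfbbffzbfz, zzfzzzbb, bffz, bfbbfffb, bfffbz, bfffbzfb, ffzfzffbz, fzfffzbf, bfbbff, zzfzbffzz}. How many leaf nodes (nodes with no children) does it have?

14

A leaf is a node with no children — equivalently, the end of a word that is not a proper prefix of any other stored word.
Those words: "bbfzz", "bbz", "bfbbfffb", "bfbbffzbfz", "bfffbzfb", "bffz", "bzbbbfb", "bzzbb", "ffzfzffbz", "fzfffzbf", "zfzbzbzbf", "zzfzbffzz", "zzfzbzzbb", "zzfzzzbb"
Leaf count: 14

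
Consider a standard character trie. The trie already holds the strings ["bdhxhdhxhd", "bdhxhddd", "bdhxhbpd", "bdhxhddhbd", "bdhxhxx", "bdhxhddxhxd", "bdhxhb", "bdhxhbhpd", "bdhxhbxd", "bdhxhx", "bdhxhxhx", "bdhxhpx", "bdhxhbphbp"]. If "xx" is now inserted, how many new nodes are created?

2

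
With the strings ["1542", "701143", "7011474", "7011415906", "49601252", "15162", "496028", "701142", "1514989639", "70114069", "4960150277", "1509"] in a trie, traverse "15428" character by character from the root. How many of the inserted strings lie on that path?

1

Traverse "15428" character by character; count nodes along the way that are marked as word ends.
Prefixes of the query that are stored words: "1542"
Count: 1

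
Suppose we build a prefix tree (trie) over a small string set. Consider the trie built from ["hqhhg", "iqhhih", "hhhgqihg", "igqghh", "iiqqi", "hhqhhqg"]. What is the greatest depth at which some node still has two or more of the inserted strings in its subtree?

The deepest shared node is where two words last agree before diverging.
"hhhgqihg" and "hhqhhqg" agree on "hh" (2 characters) before diverging; nothing deeper is shared.
Longest shared-prefix length: 2

2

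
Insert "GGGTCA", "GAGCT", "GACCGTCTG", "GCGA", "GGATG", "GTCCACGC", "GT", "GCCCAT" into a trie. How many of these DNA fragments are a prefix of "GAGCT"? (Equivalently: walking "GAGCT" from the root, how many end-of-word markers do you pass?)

1

Walk "GAGCT" from the root; an end-of-word marker is hit whenever a stored word is a prefix of "GAGCT".
Prefixes of the query that are stored words: "GAGCT"
Count: 1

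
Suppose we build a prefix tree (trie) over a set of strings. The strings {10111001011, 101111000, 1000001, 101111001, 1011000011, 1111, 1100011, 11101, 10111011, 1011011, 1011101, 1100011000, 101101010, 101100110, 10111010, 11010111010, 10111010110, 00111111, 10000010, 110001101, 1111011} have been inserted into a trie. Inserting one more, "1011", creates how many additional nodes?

0

Every character of "1011" already lies on an existing path (it is a prefix of some stored word).
No new nodes are needed: 0.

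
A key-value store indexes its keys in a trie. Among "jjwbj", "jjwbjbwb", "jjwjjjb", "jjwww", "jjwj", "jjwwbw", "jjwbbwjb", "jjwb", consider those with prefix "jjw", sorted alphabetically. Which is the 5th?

jjwj

Words with prefix "jjw", in lexicographic order: "jjwb", "jjwbbwjb", "jjwbj", "jjwbjbwb", "jjwj", "jjwjjjb", "jjwwbw", "jjwww"
Position 5: jjwj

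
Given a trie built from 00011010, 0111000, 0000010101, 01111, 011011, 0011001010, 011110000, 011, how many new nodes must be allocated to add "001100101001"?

2

"0011001010" is already a path in the trie; the remaining "01" must be added.
So 12 − 10 = 2 new nodes.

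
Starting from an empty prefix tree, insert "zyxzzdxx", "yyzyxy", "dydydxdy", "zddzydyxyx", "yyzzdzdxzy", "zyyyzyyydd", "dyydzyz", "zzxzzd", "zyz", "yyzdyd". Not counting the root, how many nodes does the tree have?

Insert word by word; a character creates a node only if that edge doesn't already exist:
  "zyxzzdxx" → 8 new (z, y, x, z, z, d, x, x)
  "yyzyxy" → 6 new (y, y, z, y, x, y)
  "dydydxdy" → 8 new (d, y, d, y, d, x, d, y)
  "zddzydyxyx" → prefix "z" already present; 9 new (d, d, z, y, d, y, x, y, x)
  "yyzzdzdxzy" → prefix "yyz" already present; 7 new (z, d, z, d, x, z, y)
  "zyyyzyyydd" → prefix "zy" already present; 8 new (y, y, z, y, y, y, d, d)
  "dyydzyz" → prefix "dy" already present; 5 new (y, d, z, y, z)
  "zzxzzd" → prefix "z" already present; 5 new (z, x, z, z, d)
  "zyz" → prefix "zy" already present; 1 new (z)
  "yyzdyd" → prefix "yyz" already present; 3 new (d, y, d)
Total nodes = 8 + 6 + 8 + 9 + 7 + 8 + 5 + 5 + 1 + 3 = 60

60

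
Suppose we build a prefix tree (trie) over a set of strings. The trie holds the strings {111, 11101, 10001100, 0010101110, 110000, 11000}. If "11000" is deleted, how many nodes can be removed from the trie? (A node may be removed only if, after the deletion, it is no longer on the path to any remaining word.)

0

A node on "11000"'s path can go only if nothing else ends at it or branches off below it.
Every node on "11000" is still needed (e.g. by "110000"), so nothing is freed.
Nodes removed: 0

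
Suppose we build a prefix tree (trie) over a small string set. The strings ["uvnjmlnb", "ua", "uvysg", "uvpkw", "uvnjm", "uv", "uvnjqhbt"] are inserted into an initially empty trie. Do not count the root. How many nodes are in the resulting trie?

Trace insertions, counting only characters that open a new branch:
  "uvnjmlnb" → 8 new (u, v, n, j, m, l, n, b)
  "ua" → prefix "u" already present; 1 new (a)
  "uvysg" → prefix "uv" already present; 3 new (y, s, g)
  "uvpkw" → prefix "uv" already present; 3 new (p, k, w)
  "uvnjm" → prefix "uvnjm" already present; 0 new (none)
  "uv" → prefix "uv" already present; 0 new (none)
  "uvnjqhbt" → prefix "uvnj" already present; 4 new (q, h, b, t)
Total nodes = 8 + 1 + 3 + 3 + 0 + 0 + 4 = 19

19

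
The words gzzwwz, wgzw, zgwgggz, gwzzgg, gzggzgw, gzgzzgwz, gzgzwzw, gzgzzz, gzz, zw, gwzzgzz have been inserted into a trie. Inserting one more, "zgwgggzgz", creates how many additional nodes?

Walking "zgwgggzgz" from the root, the first 7 characters ("zgwgggz") follow existing edges; "g" is the first miss.
Each of the 2 remaining characters creates one node.

2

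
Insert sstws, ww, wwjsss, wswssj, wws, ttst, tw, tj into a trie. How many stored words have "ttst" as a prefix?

1

Traverse to the node for "ttst", then collect every word in that subtree.
Matches: "ttst"
Count: 1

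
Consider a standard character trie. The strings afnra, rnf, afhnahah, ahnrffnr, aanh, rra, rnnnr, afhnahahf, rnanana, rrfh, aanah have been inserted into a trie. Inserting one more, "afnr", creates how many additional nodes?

"afnr" is already a full path in the trie; only an end-marker is added.
No new nodes are needed: 0.

0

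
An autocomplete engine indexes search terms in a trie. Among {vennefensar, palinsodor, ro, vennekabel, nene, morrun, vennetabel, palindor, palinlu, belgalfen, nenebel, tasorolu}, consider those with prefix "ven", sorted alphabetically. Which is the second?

DFS of the "ven" subtree visits, in order: "vennefensar", "vennekabel", "vennetabel"
The 2nd is vennekabel.

vennekabel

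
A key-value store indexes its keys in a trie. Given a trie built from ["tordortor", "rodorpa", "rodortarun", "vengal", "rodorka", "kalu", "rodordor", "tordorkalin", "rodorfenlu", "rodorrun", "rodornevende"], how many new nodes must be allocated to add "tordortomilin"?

"tordorto" is already a path in the trie; the remaining "milin" must be added.
New nodes needed: |"tordortomilin"| − 8 = 13 − 8 = 5.

5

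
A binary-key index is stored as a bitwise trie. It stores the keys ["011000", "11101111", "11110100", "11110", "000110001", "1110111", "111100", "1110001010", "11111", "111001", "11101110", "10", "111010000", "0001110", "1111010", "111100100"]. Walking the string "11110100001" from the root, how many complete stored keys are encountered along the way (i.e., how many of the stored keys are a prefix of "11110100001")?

Check each prefix of "11110100001" against the stored set — each match is an end-marker on the path.
Prefixes of the query that are stored words: "11110", "1111010", "11110100"
Count: 3

3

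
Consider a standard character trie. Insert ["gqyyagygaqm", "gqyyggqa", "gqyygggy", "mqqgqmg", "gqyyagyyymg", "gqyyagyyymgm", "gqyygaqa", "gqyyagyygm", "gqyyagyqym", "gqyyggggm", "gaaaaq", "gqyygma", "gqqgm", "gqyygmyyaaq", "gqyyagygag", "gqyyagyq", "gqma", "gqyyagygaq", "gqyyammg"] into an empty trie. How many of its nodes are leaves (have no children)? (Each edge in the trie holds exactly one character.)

16

Leaves are exactly the stored words that no other stored word extends.
Those words: "gaaaaq", "gqma", "gqqgm", "gqyyagygag", "gqyyagygaqm", "gqyyagyqym", "gqyyagyygm", "gqyyagyyymgm", "gqyyammg", "gqyygaqa", "gqyyggggm", "gqyygggy", "gqyyggqa", "gqyygma", "gqyygmyyaaq", "mqqgqmg"
Leaf count: 16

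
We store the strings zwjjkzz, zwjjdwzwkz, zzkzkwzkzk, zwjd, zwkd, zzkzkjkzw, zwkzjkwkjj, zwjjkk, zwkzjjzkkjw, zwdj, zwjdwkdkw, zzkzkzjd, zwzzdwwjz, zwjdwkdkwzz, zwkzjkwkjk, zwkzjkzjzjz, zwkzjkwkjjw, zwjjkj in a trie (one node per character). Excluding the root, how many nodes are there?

For each word, the new-node count is its length minus the longest prefix already in the trie:
  "zwjjkzz" → 7 new (z, w, j, j, k, z, z)
  "zwjjdwzwkz" → prefix "zwjj" already present; 6 new (d, w, z, w, k, z)
  "zzkzkwzkzk" → prefix "z" already present; 9 new (z, k, z, k, w, z, k, z, k)
  "zwjd" → prefix "zwj" already present; 1 new (d)
  "zwkd" → prefix "zw" already present; 2 new (k, d)
  "zzkzkjkzw" → prefix "zzkzk" already present; 4 new (j, k, z, w)
  "zwkzjkwkjj" → prefix "zwk" already present; 7 new (z, j, k, w, k, j, j)
  "zwjjkk" → prefix "zwjjk" already present; 1 new (k)
  "zwkzjjzkkjw" → prefix "zwkzj" already present; 6 new (j, z, k, k, j, w)
  "zwdj" → prefix "zw" already present; 2 new (d, j)
  "zwjdwkdkw" → prefix "zwjd" already present; 5 new (w, k, d, k, w)
  "zzkzkzjd" → prefix "zzkzk" already present; 3 new (z, j, d)
  "zwzzdwwjz" → prefix "zw" already present; 7 new (z, z, d, w, w, j, z)
  "zwjdwkdkwzz" → prefix "zwjdwkdkw" already present; 2 new (z, z)
  "zwkzjkwkjk" → prefix "zwkzjkwkj" already present; 1 new (k)
  "zwkzjkzjzjz" → prefix "zwkzjk" already present; 5 new (z, j, z, j, z)
  "zwkzjkwkjjw" → prefix "zwkzjkwkjj" already present; 1 new (w)
  "zwjjkj" → prefix "zwjjk" already present; 1 new (j)
Total nodes = 7 + 6 + 9 + 1 + 2 + 4 + 7 + 1 + 6 + 2 + 5 + 3 + 7 + 2 + 1 + 5 + 1 + 1 = 70

70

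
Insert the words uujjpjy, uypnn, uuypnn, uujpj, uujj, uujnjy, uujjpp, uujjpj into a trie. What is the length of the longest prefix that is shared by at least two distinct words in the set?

Equivalently: take the maximum, over all pairs, of their longest common prefix length.
e.g. "uujjpj" and "uujjpjy" share the prefix "uujjpj" of length 6; no pair shares a longer one.
Longest shared-prefix length: 6

6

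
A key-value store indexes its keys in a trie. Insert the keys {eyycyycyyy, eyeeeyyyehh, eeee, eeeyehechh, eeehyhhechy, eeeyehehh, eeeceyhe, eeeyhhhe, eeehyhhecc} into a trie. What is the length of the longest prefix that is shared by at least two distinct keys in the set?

9

Look for the deepest trie node that still has at least two words in its subtree.
e.g. "eeehyhhecc" and "eeehyhhechy" share the prefix "eeehyhhec" of length 9; no pair shares a longer one.
Longest shared-prefix length: 9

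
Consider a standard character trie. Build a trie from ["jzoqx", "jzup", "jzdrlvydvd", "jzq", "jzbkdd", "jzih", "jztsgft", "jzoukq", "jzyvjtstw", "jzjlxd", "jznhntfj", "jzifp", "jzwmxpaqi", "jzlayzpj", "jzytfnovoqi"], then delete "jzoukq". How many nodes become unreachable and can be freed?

3

Walk "jzoukq" from the leaf back toward the root, removing each node that no remaining word uses.
The suffix "ukq" (3 nodes) is used only by "jzoukq"; the node for "jzo" still has the child "q", so pruning stops there.
Nodes removed: 3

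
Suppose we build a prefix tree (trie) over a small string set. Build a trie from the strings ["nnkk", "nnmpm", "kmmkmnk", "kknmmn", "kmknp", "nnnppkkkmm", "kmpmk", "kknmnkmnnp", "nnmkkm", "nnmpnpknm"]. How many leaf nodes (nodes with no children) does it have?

10

Leaves are exactly the stored words that no other stored word extends.
Those words: "kknmmn", "kknmnkmnnp", "kmknp", "kmmkmnk", "kmpmk", "nnkk", "nnmkkm", "nnmpm", "nnmpnpknm", "nnnppkkkmm"
Leaf count: 10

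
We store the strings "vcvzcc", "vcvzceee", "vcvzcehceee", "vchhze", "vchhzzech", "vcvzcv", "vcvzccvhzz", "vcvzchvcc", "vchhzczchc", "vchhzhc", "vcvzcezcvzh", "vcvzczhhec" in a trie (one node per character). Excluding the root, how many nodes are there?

48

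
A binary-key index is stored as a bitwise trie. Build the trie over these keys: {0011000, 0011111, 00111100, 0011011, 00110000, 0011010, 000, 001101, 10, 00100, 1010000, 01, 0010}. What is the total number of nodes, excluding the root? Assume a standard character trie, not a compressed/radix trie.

Count nodes per top-level branch (shared prefixes stored once):
  '0'-branch (000, 0010, 00100, 0011000, 00110000, 001101, 0011010, 0011011, 00111100, 0011111, 01): 20 nodes
  '1'-branch (10, 1010000): 7 nodes
Sum: 27

27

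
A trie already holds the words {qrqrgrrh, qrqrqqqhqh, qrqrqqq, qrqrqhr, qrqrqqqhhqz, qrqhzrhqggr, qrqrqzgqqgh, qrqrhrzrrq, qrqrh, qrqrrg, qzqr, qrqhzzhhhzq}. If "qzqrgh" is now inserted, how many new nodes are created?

"qzqr" is already a path in the trie; the remaining "gh" must be added.
Each of the 2 remaining characters creates one node.

2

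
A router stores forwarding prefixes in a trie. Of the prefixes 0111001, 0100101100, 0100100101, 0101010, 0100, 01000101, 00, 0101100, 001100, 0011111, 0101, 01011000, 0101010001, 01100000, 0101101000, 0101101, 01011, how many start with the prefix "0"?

Filter for entries beginning with "0":
Words under "0": 00, 001100, 0011111, 0100, 01000101, 0100100101, 0100101100, 0101, 0101010, 0101010001, 01011, 0101100, 01011000, 0101101, 0101101000, 01100000, 0111001
Count: 17

17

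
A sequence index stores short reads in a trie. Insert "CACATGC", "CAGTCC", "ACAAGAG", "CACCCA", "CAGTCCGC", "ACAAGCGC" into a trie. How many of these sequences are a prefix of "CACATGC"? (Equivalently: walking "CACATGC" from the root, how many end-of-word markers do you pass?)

1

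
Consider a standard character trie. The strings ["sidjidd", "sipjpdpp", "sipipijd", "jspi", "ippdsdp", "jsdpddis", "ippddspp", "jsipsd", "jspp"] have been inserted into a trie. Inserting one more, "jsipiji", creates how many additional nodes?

"jsip" is already a path in the trie; the remaining "iji" must be added.
So 7 − 4 = 3 new nodes.

3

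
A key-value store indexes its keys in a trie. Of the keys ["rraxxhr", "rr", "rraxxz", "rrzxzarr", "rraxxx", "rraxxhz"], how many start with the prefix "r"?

6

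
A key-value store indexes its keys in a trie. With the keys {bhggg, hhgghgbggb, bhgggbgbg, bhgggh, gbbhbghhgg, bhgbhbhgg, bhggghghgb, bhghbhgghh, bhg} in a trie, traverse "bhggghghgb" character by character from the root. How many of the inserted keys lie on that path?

4

Walk "bhggghghgb" from the root; an end-of-word marker is hit whenever a stored word is a prefix of "bhggghghgb".
Prefixes of the query that are stored words: "bhg", "bhggg", "bhgggh", "bhggghghgb"
Count: 4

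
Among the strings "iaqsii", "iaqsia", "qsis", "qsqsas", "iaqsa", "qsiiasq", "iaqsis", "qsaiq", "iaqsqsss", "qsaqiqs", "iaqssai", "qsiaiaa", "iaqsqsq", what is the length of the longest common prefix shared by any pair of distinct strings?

Look for the deepest trie node that still has at least two words in its subtree.
"iaqsqsq" and "iaqsqsss" agree on "iaqsqs" (6 characters) before diverging; nothing deeper is shared.
Longest shared-prefix length: 6

6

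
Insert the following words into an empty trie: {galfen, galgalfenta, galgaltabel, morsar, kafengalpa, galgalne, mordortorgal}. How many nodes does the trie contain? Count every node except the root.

46

Insert word by word; a character creates a node only if that edge doesn't already exist:
  "galfen" → 6 new (g, a, l, f, e, n)
  "galgalfenta" → prefix "gal" already present; 8 new (g, a, l, f, e, n, t, a)
  "galgaltabel" → prefix "galgal" already present; 5 new (t, a, b, e, l)
  "morsar" → 6 new (m, o, r, s, a, r)
  "kafengalpa" → 10 new (k, a, f, e, n, g, a, l, p, a)
  "galgalne" → prefix "galgal" already present; 2 new (n, e)
  "mordortorgal" → prefix "mor" already present; 9 new (d, o, r, t, o, r, g, a, l)
Total nodes = 6 + 8 + 5 + 6 + 10 + 2 + 9 = 46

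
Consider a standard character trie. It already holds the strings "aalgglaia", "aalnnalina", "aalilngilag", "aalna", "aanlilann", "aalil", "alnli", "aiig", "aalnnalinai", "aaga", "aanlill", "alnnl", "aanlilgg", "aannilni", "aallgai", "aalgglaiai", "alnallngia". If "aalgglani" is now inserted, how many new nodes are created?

2

The longest prefix of "aalgglani" already in the trie is "aalggla" (length 7).
New nodes needed: |"aalgglani"| − 7 = 9 − 7 = 2.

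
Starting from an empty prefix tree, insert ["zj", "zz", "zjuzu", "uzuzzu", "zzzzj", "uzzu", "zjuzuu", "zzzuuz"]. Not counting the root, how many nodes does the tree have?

21

Trie structure (* marks end of a word):
(root)
├─ u
│  └─ z
│     ├─ u
│     │  └─ z
│     │     └─ z
│     │        └─ u *
│     └─ z
│        └─ u *
└─ z
   ├─ j *
   │  └─ u
   │     └─ z
   │        └─ u *
   │           └─ u *
   └─ z *
      └─ z
         ├─ u
         │  └─ u
         │     └─ z *
         └─ z
            └─ j *
Counting every labelled node above: 21.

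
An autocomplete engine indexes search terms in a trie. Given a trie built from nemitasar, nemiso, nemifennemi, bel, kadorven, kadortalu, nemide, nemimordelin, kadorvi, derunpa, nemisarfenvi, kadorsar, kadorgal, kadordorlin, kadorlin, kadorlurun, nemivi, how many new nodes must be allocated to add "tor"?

No existing word starts with "t", so every character of "tor" needs a new node.
3 − 0 = 3 new nodes.

3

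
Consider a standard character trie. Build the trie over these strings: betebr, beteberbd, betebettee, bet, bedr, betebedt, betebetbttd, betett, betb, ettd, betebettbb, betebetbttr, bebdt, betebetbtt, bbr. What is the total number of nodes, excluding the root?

Count nodes per top-level branch (shared prefixes stored once):
  'b'-branch (bbr, bebdt, bedr, bet, betb, betebedt, beteberbd, betebetbtt, betebetbttd, betebetbttr, betebettbb, betebettee, betebr, betett): 33 nodes
  'e'-branch (ettd): 4 nodes
Sum: 37

37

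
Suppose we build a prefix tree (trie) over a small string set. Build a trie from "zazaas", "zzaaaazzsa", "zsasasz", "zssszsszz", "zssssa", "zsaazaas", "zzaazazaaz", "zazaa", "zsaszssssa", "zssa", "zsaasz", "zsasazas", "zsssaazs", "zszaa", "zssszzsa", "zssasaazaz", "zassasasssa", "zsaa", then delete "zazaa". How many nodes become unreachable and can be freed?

0

After clearing the end-marker at "zazaa", prune upward until reaching a node still needed by another word.
Every node on "zazaa" is still needed (e.g. by "zazaas"), so nothing is freed.
Nodes removed: 0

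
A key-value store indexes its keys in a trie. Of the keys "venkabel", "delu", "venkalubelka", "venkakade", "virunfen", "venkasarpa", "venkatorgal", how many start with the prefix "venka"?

Filter for entries beginning with "venka":
Matches: "venkabel", "venkakade", "venkalubelka", "venkasarpa", "venkatorgal"
Count: 5

5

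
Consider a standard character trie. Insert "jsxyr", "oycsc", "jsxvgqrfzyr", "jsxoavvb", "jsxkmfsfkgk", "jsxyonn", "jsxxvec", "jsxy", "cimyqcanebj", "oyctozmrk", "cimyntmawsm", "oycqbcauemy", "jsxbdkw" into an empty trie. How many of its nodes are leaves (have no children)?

12

A leaf is a node with no children — equivalently, the end of a word that is not a proper prefix of any other stored word.
Those words: "cimyntmawsm", "cimyqcanebj", "jsxbdkw", "jsxkmfsfkgk", "jsxoavvb", "jsxvgqrfzyr", "jsxxvec", "jsxyonn", "jsxyr", "oycqbcauemy", "oycsc", "oyctozmrk"
Leaf count: 12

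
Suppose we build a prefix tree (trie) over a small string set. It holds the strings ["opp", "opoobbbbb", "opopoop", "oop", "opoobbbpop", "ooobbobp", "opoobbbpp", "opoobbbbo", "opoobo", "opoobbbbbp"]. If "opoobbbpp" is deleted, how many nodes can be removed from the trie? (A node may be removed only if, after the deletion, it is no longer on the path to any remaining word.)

1

After clearing the end-marker at "opoobbbpp", prune upward until reaching a node still needed by another word.
The suffix "p" (1 node) is used only by "opoobbbpp"; the node for "opoobbbp" still has the child "o", so pruning stops there.
Nodes removed: 1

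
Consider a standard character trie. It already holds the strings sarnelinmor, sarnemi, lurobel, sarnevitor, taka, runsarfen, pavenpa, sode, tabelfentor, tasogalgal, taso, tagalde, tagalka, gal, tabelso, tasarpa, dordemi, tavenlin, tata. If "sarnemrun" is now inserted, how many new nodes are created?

3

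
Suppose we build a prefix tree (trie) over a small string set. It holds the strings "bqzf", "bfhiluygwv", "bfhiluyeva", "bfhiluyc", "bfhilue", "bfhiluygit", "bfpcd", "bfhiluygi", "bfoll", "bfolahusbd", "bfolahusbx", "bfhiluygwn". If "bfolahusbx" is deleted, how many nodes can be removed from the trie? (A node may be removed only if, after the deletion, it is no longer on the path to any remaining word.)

1

A node on "bfolahusbx"'s path can go only if nothing else ends at it or branches off below it.
The suffix "x" (1 node) is used only by "bfolahusbx"; the node for "bfolahusb" still has the child "d", so pruning stops there.
Nodes removed: 1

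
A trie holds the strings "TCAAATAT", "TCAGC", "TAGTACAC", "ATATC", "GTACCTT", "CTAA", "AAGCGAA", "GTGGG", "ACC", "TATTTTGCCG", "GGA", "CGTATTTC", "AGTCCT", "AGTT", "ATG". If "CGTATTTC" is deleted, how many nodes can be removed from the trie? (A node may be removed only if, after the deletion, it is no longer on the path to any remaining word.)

7

A node on "CGTATTTC"'s path can go only if nothing else ends at it or branches off below it.
The suffix "GTATTTC" (7 nodes) is used only by "CGTATTTC"; the node for "C" still has the child "T", so pruning stops there.
Nodes removed: 7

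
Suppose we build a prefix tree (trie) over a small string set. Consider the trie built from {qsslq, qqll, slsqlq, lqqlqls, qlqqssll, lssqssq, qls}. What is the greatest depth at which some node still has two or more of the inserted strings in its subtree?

2

The deepest shared node is where two words last agree before diverging.
"qlqqssll" and "qls" agree on "ql" (2 characters) before diverging; nothing deeper is shared.
Longest shared-prefix length: 2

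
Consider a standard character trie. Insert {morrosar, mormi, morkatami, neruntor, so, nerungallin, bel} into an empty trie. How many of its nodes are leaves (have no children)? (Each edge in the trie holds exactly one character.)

7

A leaf is a node with no children — equivalently, the end of a word that is not a proper prefix of any other stored word.
Those words: "bel", "morkatami", "mormi", "morrosar", "nerungallin", "neruntor", "so"
Leaf count: 7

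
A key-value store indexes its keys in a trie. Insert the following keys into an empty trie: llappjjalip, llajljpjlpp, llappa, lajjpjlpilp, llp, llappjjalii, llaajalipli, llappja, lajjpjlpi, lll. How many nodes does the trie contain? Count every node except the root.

42

For each word, the new-node count is its length minus the longest prefix already in the trie:
  "llappjjalip" → 11 new (l, l, a, p, p, j, j, a, l, i, p)
  "llajljpjlpp" → prefix "lla" already present; 8 new (j, l, j, p, j, l, p, p)
  "llappa" → prefix "llapp" already present; 1 new (a)
  "lajjpjlpilp" → prefix "l" already present; 10 new (a, j, j, p, j, l, p, i, l, p)
  "llp" → prefix "ll" already present; 1 new (p)
  "llappjjalii" → prefix "llappjjali" already present; 1 new (i)
  "llaajalipli" → prefix "lla" already present; 8 new (a, j, a, l, i, p, l, i)
  "llappja" → prefix "llappj" already present; 1 new (a)
  "lajjpjlpi" → prefix "lajjpjlpi" already present; 0 new (none)
  "lll" → prefix "ll" already present; 1 new (l)
Total nodes = 11 + 8 + 1 + 10 + 1 + 1 + 8 + 1 + 0 + 1 = 42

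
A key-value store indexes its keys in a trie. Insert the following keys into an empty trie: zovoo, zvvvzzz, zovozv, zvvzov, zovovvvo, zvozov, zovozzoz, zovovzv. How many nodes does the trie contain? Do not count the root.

29

Trie structure (* marks end of a word):
(root)
└─ z
   ├─ o
   │  └─ v
   │     └─ o
   │        ├─ o *
   │        ├─ v
   │        │  ├─ v
   │        │  │  └─ v
   │        │  │     └─ o *
   │        │  └─ z
   │        │     └─ v *
   │        └─ z
   │           ├─ v *
   │           └─ z
   │              └─ o
   │                 └─ z *
   └─ v
      ├─ o
      │  └─ z
      │     └─ o
      │        └─ v *
      └─ v
         ├─ v
         │  └─ z
         │     └─ z
         │        └─ z *
         └─ z
            └─ o
               └─ v *
Counting every labelled node above: 29.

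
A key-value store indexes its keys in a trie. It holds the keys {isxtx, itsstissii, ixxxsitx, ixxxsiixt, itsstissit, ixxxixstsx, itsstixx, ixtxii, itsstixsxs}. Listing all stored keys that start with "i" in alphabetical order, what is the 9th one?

ixxxsitx

Filter for "i…" and sort: "isxtx", "itsstissii", "itsstissit", "itsstixsxs", "itsstixx", "ixtxii", "ixxxixstsx", "ixxxsiixt", "ixxxsitx"
Position 9: ixxxsitx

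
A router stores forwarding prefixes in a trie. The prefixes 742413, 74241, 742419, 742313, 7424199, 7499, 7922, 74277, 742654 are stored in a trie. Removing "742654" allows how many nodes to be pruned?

After clearing the end-marker at "742654", prune upward until reaching a node still needed by another word.
The suffix "654" (3 nodes) is used only by "742654"; the node for "742" still has the child "4", so pruning stops there.
Nodes removed: 3

3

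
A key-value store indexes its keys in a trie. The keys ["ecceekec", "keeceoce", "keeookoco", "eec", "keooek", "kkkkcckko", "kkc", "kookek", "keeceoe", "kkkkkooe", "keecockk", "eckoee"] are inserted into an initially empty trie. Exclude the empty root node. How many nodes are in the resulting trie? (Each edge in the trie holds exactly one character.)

Insert word by word; a character creates a node only if that edge doesn't already exist:
  "ecceekec" → 8 new (e, c, c, e, e, k, e, c)
  "keeceoce" → 8 new (k, e, e, c, e, o, c, e)
  "keeookoco" → prefix "kee" already present; 6 new (o, o, k, o, c, o)
  "eec" → prefix "e" already present; 2 new (e, c)
  "keooek" → prefix "ke" already present; 4 new (o, o, e, k)
  "kkkkcckko" → prefix "k" already present; 8 new (k, k, k, c, c, k, k, o)
  "kkc" → prefix "kk" already present; 1 new (c)
  "kookek" → prefix "k" already present; 5 new (o, o, k, e, k)
  "keeceoe" → prefix "keeceo" already present; 1 new (e)
  "kkkkkooe" → prefix "kkkk" already present; 4 new (k, o, o, e)
  "keecockk" → prefix "keec" already present; 4 new (o, c, k, k)
  "eckoee" → prefix "ec" already present; 4 new (k, o, e, e)
Total nodes = 8 + 8 + 6 + 2 + 4 + 8 + 1 + 5 + 1 + 4 + 4 + 4 = 55

55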